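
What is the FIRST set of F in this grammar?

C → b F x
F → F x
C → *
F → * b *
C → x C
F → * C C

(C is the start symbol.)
{ '*' }

To compute FIRST(F), examine every production with F on the left-hand side, reading each right-hand side left to right until a non-nullable symbol is reached.

From F → F x:
  - F is the symbol being defined: contributes nothing new
    F is not nullable, so stop
From F → * b *:
  - '*' is a terminal: add '*' and stop
From F → * C C:
  - '*' is a terminal: add '*' and stop

Collecting: FIRST(F) = { '*' }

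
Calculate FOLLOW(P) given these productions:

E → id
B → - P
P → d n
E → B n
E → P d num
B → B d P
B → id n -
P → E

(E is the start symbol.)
{ 'd', 'n' }

In B → - P: P is at the end, add FOLLOW(B)
In E → P d num: P is followed by d num, add FIRST(d num) \ {ε} = { 'd' }
In B → B d P: P is at the end, add FOLLOW(B)

The FOLLOW sets referred to above (computed the same way, to a fixed point):
  FOLLOW(B) = { 'd', 'n' }

Taking the union: FOLLOW(P) = { 'd', 'n' }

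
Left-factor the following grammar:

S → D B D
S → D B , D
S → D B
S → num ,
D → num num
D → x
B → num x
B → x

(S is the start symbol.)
Left-factoring transforms A → αβ₁ | αβ₂ into A → αA' and A' → β₁ | β₂
(α is the longest common prefix among the alternatives). Repeat until
no nonterminal has two alternatives with a common prefix.

Round 1: S has alternatives sharing prefix 'D B'. Introduce S': S → D B S'
  Add: S' → D
  Add: S' → , D
  Add: S' → ε

No remaining common prefixes — done.

Resulting grammar:
S → D B S'
S' → D
S' → , D
S' → ε
S → num ,
D → num num
D → x
B → num x
B → x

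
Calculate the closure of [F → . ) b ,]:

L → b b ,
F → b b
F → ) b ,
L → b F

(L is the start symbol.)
Start with: [F → . ) b ,]
The dot precedes the terminal ')', so nothing is added.

CLOSURE = { [F → . ) b ,] }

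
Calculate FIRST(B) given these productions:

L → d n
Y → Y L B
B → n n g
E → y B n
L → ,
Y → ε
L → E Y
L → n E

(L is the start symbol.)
To compute FIRST(B), examine every production with B on the left-hand side, reading each right-hand side left to right until a non-nullable symbol is reached.

From B → n n g:
  - n is a terminal: add 'n' and stop

Collecting: FIRST(B) = { 'n' }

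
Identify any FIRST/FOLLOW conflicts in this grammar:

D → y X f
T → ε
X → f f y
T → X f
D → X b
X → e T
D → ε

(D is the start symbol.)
Nullable non-terminals: D, T.
FIRST sets used below: FIRST(X) = { 'e', 'f' }

D: nullable alternative(s) D → ε; FOLLOW(D) = { $ }
  D → y X f: FIRST \ {ε} = { 'y' } — disjoint from FOLLOW(D)
  D → X b: FIRST \ {ε} = { 'e', 'f' } — disjoint from FOLLOW(D)
  D → ε: FIRST \ {ε} = { } — this is the only nullable alternative, skip

T: nullable alternative(s) T → ε; FOLLOW(T) = { 'b', 'f' }
  T → ε: FIRST \ {ε} = { } — this is the only nullable alternative, skip
  T → X f: FIRST \ {ε} = { 'e', 'f' } — overlaps FOLLOW(T) on { 'f' }: CONFLICT

X has no nullable alternative, so no FIRST/FOLLOW check is needed there.

So the grammar has 1 FIRST/FOLLOW conflict (marked CONFLICT above).

Answer: Yes. T → X f with FOLLOW(T) on { 'f' }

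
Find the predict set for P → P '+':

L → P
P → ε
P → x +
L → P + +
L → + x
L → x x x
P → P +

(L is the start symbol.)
{ '+', 'x' }

PREDICT(P → P '+') = (FIRST(RHS) \ {ε}) ∪ (FOLLOW(P) if ε ∈ FIRST(RHS), i.e. RHS ⇒* ε)
FIRST(P) = { '+', 'x', ε }
FIRST(P '+') = { '+', 'x' }
ε ∉ FIRST(P '+'), so FOLLOW(P) is not added.
PREDICT(P → P '+') = { '+', 'x' }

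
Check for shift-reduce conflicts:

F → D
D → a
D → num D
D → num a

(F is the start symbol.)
A shift-reduce conflict occurs when an LR(0) state has both:
  - a complete (reduce) item [A → α .] (dot at the end), and
  - a shift item [B → β . c γ] (dot before a terminal).

Augment with F' → F and build the canonical LR(0) collection (I0 = CLOSURE({[F' → . F]}), then GOTO on every symbol after a dot until no new states appear). It has 7 states:
  I0: { [D → . a], [D → . num D], [D → . num a], [F → . D], [F' → . F] }  — shift
  I1: { [F → D .] }  — reduce
  I2: { [F' → F .] }  — accept
  I3: { [D → a .] }  — reduce
  I4: { [D → . a], [D → . num D], [D → . num a], [D → num . D], [D → num . a] }  — shift
  I5: { [D → num D .] }  — reduce
  I6: { [D → a .], [D → num a .] }  — 2 reduces

No state contains both a complete item and a shift item.

Answer: No shift-reduce conflicts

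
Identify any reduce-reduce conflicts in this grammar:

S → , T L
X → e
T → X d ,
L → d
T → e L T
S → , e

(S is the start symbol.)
Yes — I5: [S → , e .] vs [X → e .]

A reduce-reduce conflict occurs when an LR(0) state has two complete items [A → α .] and [B → β .] — both call for a reduction, and with no lookahead the parser cannot choose between them.

Augment with S' → S and build the canonical LR(0) collection (I0 = CLOSURE({[S' → . S]}), then GOTO on every symbol after a dot until no new states appear). It has 13 states:
  I0: { [S → . , T L], [S → . , e], [S' → . S] }  — shift
  I1: { [S → , . T L], [S → , . e], [T → . X d ,], [T → . e L T], [X → . e] }  — shift
  I2: { [S' → S .] }  — accept
  I3: { [L → . d], [S → , T . L] }  — shift
  I4: { [T → X . d ,] }  — shift
  I5: { [L → . d], [S → , e .], [T → e . L T], [X → e .] }  — shift, 2 reduces
  I6: { [T → . X d ,], [T → . e L T], [T → e L . T], [X → . e] }  — shift
  I7: { [L → d .] }  — reduce
  I8: { [T → e L T .] }  — reduce
  I9: { [L → . d], [T → e . L T], [X → e .] }  — shift, reduce
  I10: { [T → X d . ,] }  — shift
  I11: { [T → X d , .] }  — reduce
  I12: { [S → , T L .] }  — reduce

I5 contains complete items [S → , e .], [X → e .] — reduce-reduce conflict.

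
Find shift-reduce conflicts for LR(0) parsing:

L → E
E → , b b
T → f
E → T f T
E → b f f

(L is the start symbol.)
A shift-reduce conflict occurs when an LR(0) state has both:
  - a complete (reduce) item [A → α .] (dot at the end), and
  - a shift item [B → β . c γ] (dot before a terminal).

Augment with L' → L and build the canonical LR(0) collection (I0 = CLOSURE({[L' → . L]}), then GOTO on every symbol after a dot until no new states appear). It has 13 states:
  I0: { [E → . , b b], [E → . T f T], [E → . b f f], [L → . E], [L' → . L], [T → . f] }  — shift
  I1: { [E → , . b b] }  — shift
  I2: { [L → E .] }  — reduce
  I3: { [L' → L .] }  — accept
  I4: { [E → T . f T] }  — shift
  I5: { [E → b . f f] }  — shift
  I6: { [T → f .] }  — reduce
  I7: { [E → b f . f] }  — shift
  I8: { [E → b f f .] }  — reduce
  I9: { [E → T f . T], [T → . f] }  — shift
  I10: { [E → T f T .] }  — reduce
  I11: { [E → , b . b] }  — shift
  I12: { [E → , b b .] }  — reduce

No state contains both a complete item and a shift item.

Answer: No shift-reduce conflicts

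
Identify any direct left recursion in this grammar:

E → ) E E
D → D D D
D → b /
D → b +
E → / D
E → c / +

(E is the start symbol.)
Yes, D is left-recursive

Direct left recursion occurs when N → N α for some non-terminal N (the right-hand side begins with the left-hand side itself).

E → ) E E: starts with ')'
D → D D D: LEFT RECURSIVE (starts with D)
D → b /: starts with b
D → b +: starts with b
E → / D: starts with '/'
E → c / +: starts with c

The grammar has direct left recursion on: D.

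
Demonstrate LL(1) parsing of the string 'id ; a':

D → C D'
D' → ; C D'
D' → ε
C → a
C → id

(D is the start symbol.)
Stack is shown with the top on the left.

Stack     Input     Action
--------------------------
D $       id ; a $  output D → C D'
C D' $    id ; a $  output C → id
id D' $   id ; a $  match 'id'
D' $      ; a $     output D' → ; C D'
; C D' $  ; a $     match ';'
C D' $    a $       output C → a
a D' $    a $       match 'a'
D' $      $         output D' → ε
$         $         accept

The string is accepted.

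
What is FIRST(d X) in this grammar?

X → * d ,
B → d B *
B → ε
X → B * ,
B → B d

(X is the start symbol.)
{ 'd' }

To compute FIRST(d X), process the symbols left to right:
Symbol d is a terminal. Add 'd' and stop.
FIRST(d X) = { 'd' }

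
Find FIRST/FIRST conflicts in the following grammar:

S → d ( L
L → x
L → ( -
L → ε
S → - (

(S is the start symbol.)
No FIRST/FIRST conflicts.

Productions for S:
  S → d ( L: FIRST = { 'd' }
  S → - (: FIRST = { '-' }
Productions for L:
  L → x: FIRST = { 'x' }
  L → ( -: FIRST = { '(' }
  L → ε: FIRST = { ε }

All alternatives of each non-terminal have pairwise disjoint FIRST sets.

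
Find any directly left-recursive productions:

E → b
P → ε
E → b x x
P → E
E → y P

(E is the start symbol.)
No direct left recursion

E → b: starts with b
P → ε: starts with ε
E → b x x: starts with b
P → E: starts with E
E → y P: starts with y

No direct left recursion found.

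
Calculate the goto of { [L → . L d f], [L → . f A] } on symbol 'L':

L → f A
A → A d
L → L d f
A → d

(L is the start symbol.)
GOTO(I, 'L') = CLOSURE({ [A → αX.β] : [A → α.Xβ] ∈ I, X = 'L' })

Items with dot before 'L', with the dot advanced:
  [L → . L d f] → [L → L . d f]
Closure adds nothing (no advanced item has the dot before a non-terminal).

GOTO = { [L → L . d f] }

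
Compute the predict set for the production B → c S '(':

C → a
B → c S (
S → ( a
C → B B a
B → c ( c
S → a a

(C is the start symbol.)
PREDICT(B → c S '(') = (FIRST(RHS) \ {ε}) ∪ (FOLLOW(B) if ε ∈ FIRST(RHS), i.e. RHS ⇒* ε)
FIRST(c S '(') = { 'c' }
ε ∉ FIRST(c S '('), so FOLLOW(B) is not added.
PREDICT(B → c S '(') = { 'c' }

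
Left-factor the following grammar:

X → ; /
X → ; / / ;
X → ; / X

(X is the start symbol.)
X → ; / X'
X' → ε
X' → / ;
X' → X

Left-factoring transforms A → αβ₁ | αβ₂ into A → αA' and A' → β₁ | β₂
(α is the longest common prefix among the alternatives). Repeat until
no nonterminal has two alternatives with a common prefix.

Round 1: X has alternatives sharing prefix '; /'. Introduce X': X → ; / X'
  Add: X' → ε
  Add: X' → / ;
  Add: X' → X

No remaining common prefixes — done.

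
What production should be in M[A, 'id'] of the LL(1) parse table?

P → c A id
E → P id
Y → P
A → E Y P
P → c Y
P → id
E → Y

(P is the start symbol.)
A → E Y P

To find M[A, 'id'], we find productions for A where 'id' is in the predict set (PREDICT(N → α) = (FIRST(α) \ {ε}) ∪ (FOLLOW(N) if α ⇒* ε)).

Relevant sets:
  FIRST(E) = { 'c', 'id' }

A → E Y P: PREDICT = { 'c', 'id' }
  'id' is in predict set, so this production goes in M[A, 'id']

M[A, 'id'] = A → E Y P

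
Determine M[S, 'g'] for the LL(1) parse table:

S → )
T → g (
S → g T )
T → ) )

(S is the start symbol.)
To find M[S, 'g'], we find productions for S where 'g' is in the predict set (PREDICT(N → α) = (FIRST(α) \ {ε}) ∪ (FOLLOW(N) if α ⇒* ε)).

S → ): PREDICT = { ')' }
S → g T ): PREDICT = { 'g' }
  'g' is in predict set, so this production goes in M[S, 'g']

M[S, 'g'] = S → g T )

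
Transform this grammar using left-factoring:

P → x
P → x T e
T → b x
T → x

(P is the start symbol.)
Left-factoring transforms A → αβ₁ | αβ₂ into A → αA' and A' → β₁ | β₂
(α is the longest common prefix among the alternatives). Repeat until
no nonterminal has two alternatives with a common prefix.

Round 1: P has alternatives sharing prefix 'x'. Introduce P': P → x P'
  Add: P' → ε
  Add: P' → T e

No remaining common prefixes — done.

Resulting grammar:
P → x P'
P' → ε
P' → T e
T → b x
T → x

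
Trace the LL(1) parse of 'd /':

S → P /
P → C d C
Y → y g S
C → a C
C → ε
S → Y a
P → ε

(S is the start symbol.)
LL(1) parsing maintains a stack (initially the start symbol over $) and the input. At each step: if the stack top is a terminal, match it against the current input token; if it is a non-terminal N, replace it with the RHS of M[N, lookahead] (the unique production whose predict set contains the lookahead).

Stack is shown with the top on the left.

Stack      Input  Action
------------------------
S $        d / $  output S → P /
P / $      d / $  output P → C d C
C d C / $  d / $  output C → ε
d C / $    d / $  match 'd'
C / $      / $    output C → ε
/ $        / $    match '/'
$          $      accept

The string is accepted.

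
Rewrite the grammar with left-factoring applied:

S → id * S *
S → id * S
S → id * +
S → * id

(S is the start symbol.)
Left-factoring transforms A → αβ₁ | αβ₂ into A → αA' and A' → β₁ | β₂
(α is the longest common prefix among the alternatives). Repeat until
no nonterminal has two alternatives with a common prefix.

Round 1: S has alternatives sharing prefix 'id *'. Introduce S': S → id * S'
  Add: S' → S *
  Add: S' → S
  Add: S' → +

Round 2: S' has alternatives sharing prefix 'S'. Introduce S'': S' → S S''
  Add: S'' → *
  Add: S'' → ε

No remaining common prefixes — done.

Resulting grammar:
S → id * S'
S' → S S''
S'' → *
S'' → ε
S' → +
S → * id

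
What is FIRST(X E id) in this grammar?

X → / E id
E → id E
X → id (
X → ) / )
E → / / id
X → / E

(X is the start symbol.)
FIRST sets of the non-terminals involved (from the grammar, by fixed-point iteration):
  FIRST(X) = { ')', '/', 'id' }

To compute FIRST(X E id), process the symbols left to right:
Symbol X is a non-terminal. Add FIRST(X) \ {ε} = { ')', '/', 'id' }
X is not nullable (ε ∉ FIRST(X)), so stop here.
FIRST(X E id) = { ')', '/', 'id' }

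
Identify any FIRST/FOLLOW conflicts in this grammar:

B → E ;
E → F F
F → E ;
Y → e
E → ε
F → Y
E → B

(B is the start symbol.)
Yes. E → F F with FOLLOW(E) on { ';' }; E → B with FOLLOW(E) on { ';' }

A FIRST/FOLLOW conflict occurs when a non-terminal N has a nullable alternative N → β (β ⇒* ε) and another alternative N → α with FIRST(α) ∩ FOLLOW(N) ≠ ∅: on such a lookahead the parser cannot decide between expanding α and letting N vanish via β.

Nullable non-terminals: E.
FIRST sets used below: FIRST(F) = { ';', 'e' }, FIRST(B) = { ';', 'e' }

E: nullable alternative(s) E → ε; FOLLOW(E) = { ';' }
  E → F F: FIRST \ {ε} = { ';', 'e' } — overlaps FOLLOW(E) on { ';' }: CONFLICT
  E → ε: FIRST \ {ε} = { } — this is the only nullable alternative, skip
  E → B: FIRST \ {ε} = { ';', 'e' } — overlaps FOLLOW(E) on { ';' }: CONFLICT

B, F, Y have no nullable alternative, so no FIRST/FOLLOW check is needed there.

So the grammar has 2 FIRST/FOLLOW conflicts (marked CONFLICT above).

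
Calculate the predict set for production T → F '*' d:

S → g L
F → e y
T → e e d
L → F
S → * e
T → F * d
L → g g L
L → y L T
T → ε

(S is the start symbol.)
{ 'e' }

PREDICT(T → F '*' d) = (FIRST(RHS) \ {ε}) ∪ (FOLLOW(T) if ε ∈ FIRST(RHS), i.e. RHS ⇒* ε)
FIRST(F) = { 'e' }
FIRST(F '*' d) = { 'e' }
ε ∉ FIRST(F '*' d), so FOLLOW(T) is not added.
PREDICT(T → F '*' d) = { 'e' }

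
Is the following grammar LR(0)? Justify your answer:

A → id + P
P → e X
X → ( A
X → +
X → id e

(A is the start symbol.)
Yes, the grammar is LR(0)

A grammar is LR(0) if no state in the canonical LR(0) collection has:
  - both a shift item (dot before a terminal) and a complete item (shift-reduce conflict), or
  - two or more complete items (reduce-reduce conflict; the accept item [A' → A .] counts as a complete item here).

Augment with A' → A and build the canonical LR(0) collection (I0 = CLOSURE({[A' → . A]}), then GOTO on every symbol after a dot until no new states appear). It has 12 states:
  I0: { [A → . id + P], [A' → . A] }  — shift
  I1: { [A' → A .] }  — accept
  I2: { [A → id . + P] }  — shift
  I3: { [A → id + . P], [P → . e X] }  — shift
  I4: { [A → id + P .] }  — reduce
  I5: { [P → e . X], [X → . ( A], [X → . +], [X → . id e] }  — shift
  I6: { [A → . id + P], [X → ( . A] }  — shift
  I7: { [X → + .] }  — reduce
  I8: { [P → e X .] }  — reduce
  I9: { [X → id . e] }  — shift
  I10: { [X → id e .] }  — reduce
  I11: { [X → ( A .] }  — reduce

Every state is either a pure shift/goto state or contains exactly one complete item and nothing to shift — no conflicts. The grammar is LR(0).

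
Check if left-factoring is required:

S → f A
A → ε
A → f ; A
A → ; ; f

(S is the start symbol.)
Left-factoring is needed when two productions for the same non-terminal
share a common prefix on the right-hand side.

Productions for A:
  A → ε
  A → f ; A
  A → ; ; f

No common prefixes found.

Answer: No, left-factoring is not needed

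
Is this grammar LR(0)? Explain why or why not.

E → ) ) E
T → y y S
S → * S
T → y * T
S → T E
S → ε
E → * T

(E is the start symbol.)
No. Shift-reduce conflict between [S → .] and [S → . * S]

A grammar is LR(0) if no state in the canonical LR(0) collection has:
  - both a shift item (dot before a terminal) and a complete item (shift-reduce conflict), or
  - two or more complete items (reduce-reduce conflict; the accept item [E' → E .] counts as a complete item here).

Augment with E' → E and build the canonical LR(0) collection (I0 = CLOSURE({[E' → . E]}), then GOTO on every symbol after a dot until no new states appear). It has 16 states:
  I0: { [E → . ) ) E], [E → . * T], [E' → . E] }  — shift
  I1: { [E → ) . ) E] }  — shift
  I2: { [E → * . T], [T → . y * T], [T → . y y S] }  — shift
  I3: { [E' → E .] }  — accept
  I4: { [E → * T .] }  — reduce
  I5: { [T → y . * T], [T → y . y S] }  — shift
  I6: { [T → . y * T], [T → . y y S], [T → y * . T] }  — shift
  I7: { [S → . * S], [S → . T E], [S → .], [T → . y * T], [T → . y y S], [T → y y . S] }  — shift, reduce
  I8: { [S → * . S], [S → . * S], [S → . T E], [S → .], [T → . y * T], [T → . y y S] }  — shift, reduce
  I9: { [T → y y S .] }  — reduce
  I10: { [E → . ) ) E], [E → . * T], [S → T . E] }  — shift
  I11: { [S → T E .] }  — reduce
  I12: { [S → * S .] }  — reduce
  I13: { [T → y * T .] }  — reduce
  I14: { [E → ) ) . E], [E → . ) ) E], [E → . * T] }  — shift
  I15: { [E → ) ) E .] }  — reduce

Conflict in state I7:
  Shift-reduce conflict between [S → .] and [S → . * S]
So the grammar is NOT LR(0).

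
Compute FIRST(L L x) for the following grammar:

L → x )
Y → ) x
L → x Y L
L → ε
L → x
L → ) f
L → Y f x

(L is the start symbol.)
FIRST sets of the non-terminals involved (from the grammar, by fixed-point iteration):
  FIRST(L) = { ')', 'x', ε }

To compute FIRST(L L x), process the symbols left to right:
Symbol L is a non-terminal. Add FIRST(L) \ {ε} = { ')', 'x' }
L is nullable (ε ∈ FIRST(L)), continue to the next symbol.
Symbol L is a non-terminal. Add FIRST(L) \ {ε} = { ')', 'x' }
L is nullable (ε ∈ FIRST(L)), continue to the next symbol.
Symbol x is a terminal. Add 'x' and stop.
FIRST(L L x) = { ')', 'x' }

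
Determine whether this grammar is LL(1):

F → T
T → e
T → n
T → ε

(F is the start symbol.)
Yes, the grammar is LL(1).

A grammar is LL(1) if for each non-terminal N with multiple productions, the predict sets of those productions are pairwise disjoint, where PREDICT(N → α) = (FIRST(α) \ {ε}) ∪ (FOLLOW(N) if α ⇒* ε).

Relevant sets:
  FOLLOW(T) = { $ }

For T:
  PREDICT(T → e) = { 'e' }
  PREDICT(T → n) = { 'n' }
  PREDICT(T → ε) = { $ }
F has a single production, so nothing to check there.

All predict sets are disjoint. The grammar IS LL(1).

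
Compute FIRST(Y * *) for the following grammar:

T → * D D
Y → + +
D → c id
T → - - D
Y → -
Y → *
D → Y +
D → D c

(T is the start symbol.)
{ '*', '+', '-' }

FIRST sets of the non-terminals involved (from the grammar, by fixed-point iteration):
  FIRST(Y) = { '*', '+', '-' }

To compute FIRST(Y * *), process the symbols left to right:
Symbol Y is a non-terminal. Add FIRST(Y) \ {ε} = { '*', '+', '-' }
Y is not nullable (ε ∉ FIRST(Y)), so stop here.
FIRST(Y * *) = { '*', '+', '-' }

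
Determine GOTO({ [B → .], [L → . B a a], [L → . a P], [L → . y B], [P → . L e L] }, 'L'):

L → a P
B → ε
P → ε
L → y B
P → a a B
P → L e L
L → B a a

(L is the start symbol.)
GOTO(I, 'L') = CLOSURE({ [A → αX.β] : [A → α.Xβ] ∈ I, X = 'L' })

Items with dot before 'L', with the dot advanced:
  [P → . L e L] → [P → L . e L]
Closure adds nothing (no advanced item has the dot before a non-terminal).

GOTO = { [P → L . e L] }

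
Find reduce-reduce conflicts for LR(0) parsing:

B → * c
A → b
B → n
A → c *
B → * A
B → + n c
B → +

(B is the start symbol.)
No reduce-reduce conflicts

A reduce-reduce conflict occurs when an LR(0) state has two complete items [A → α .] and [B → β .] — both call for a reduction, and with no lookahead the parser cannot choose between them.

Augment with B' → B and build the canonical LR(0) collection (I0 = CLOSURE({[B' → . B]}), then GOTO on every symbol after a dot until no new states appear). It has 11 states:
  I0: { [B → . * A], [B → . * c], [B → . + n c], [B → . +], [B → . n], [B' → . B] }  — shift
  I1: { [A → . b], [A → . c *], [B → * . A], [B → * . c] }  — shift
  I2: { [B → + . n c], [B → + .] }  — shift, reduce
  I3: { [B' → B .] }  — accept
  I4: { [B → n .] }  — reduce
  I5: { [B → + n . c] }  — shift
  I6: { [B → + n c .] }  — reduce
  I7: { [B → * A .] }  — reduce
  I8: { [A → b .] }  — reduce
  I9: { [A → c . *], [B → * c .] }  — shift, reduce
  I10: { [A → c * .] }  — reduce

No state contains more than one complete item.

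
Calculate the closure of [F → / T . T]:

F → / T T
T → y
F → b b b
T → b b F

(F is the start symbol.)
{ [F → / T . T], [T → . b b F], [T → . y] }

To compute CLOSURE, for each item [A → α.Bβ] where B is a non-terminal, add [B → .γ] for all productions B → γ; repeat for the newly added items until nothing changes.

Start with: [F → / T . T]
  [F → / T . T] has the dot before T: add [T → . y], [T → . b b F]
No further items can be added.

CLOSURE = { [F → / T . T], [T → . b b F], [T → . y] }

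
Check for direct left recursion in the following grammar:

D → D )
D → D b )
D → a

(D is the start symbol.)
Yes, D is left-recursive

Direct left recursion occurs when N → N α for some non-terminal N (the right-hand side begins with the left-hand side itself).

D → D ): LEFT RECURSIVE (starts with D)
D → D b ): LEFT RECURSIVE (starts with D)
D → a: starts with a

The grammar has direct left recursion on: D.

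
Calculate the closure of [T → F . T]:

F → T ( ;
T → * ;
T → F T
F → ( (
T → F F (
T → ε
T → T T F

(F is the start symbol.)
{ [F → . ( (], [F → . T ( ;], [T → . * ;], [T → . F F (], [T → . F T], [T → . T T F], [T → .], [T → F . T] }

To compute CLOSURE, for each item [A → α.Bβ] where B is a non-terminal, add [B → .γ] for all productions B → γ; repeat for the newly added items until nothing changes.

Start with: [T → F . T]
  [T → F . T] has the dot before T: add [T → . * ;], [T → . F T], [T → . F F (], [T → .], [T → . T T F]
  [T → . F T] has the dot before F: add [F → . T ( ;], [F → . ( (]
No further items can be added.

CLOSURE = { [F → . ( (], [F → . T ( ;], [T → . * ;], [T → . F F (], [T → . F T], [T → . T T F], [T → .], [T → F . T] }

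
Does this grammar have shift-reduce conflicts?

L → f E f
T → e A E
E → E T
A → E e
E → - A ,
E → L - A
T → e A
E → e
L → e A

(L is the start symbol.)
A shift-reduce conflict occurs when an LR(0) state has both:
  - a complete (reduce) item [A → α .] (dot at the end), and
  - a shift item [B → β . c γ] (dot before a terminal).

Augment with L' → L and build the canonical LR(0) collection (I0 = CLOSURE({[L' → . L]}), then GOTO on every symbol after a dot until no new states appear). It has 20 states:
  I0: { [L → . e A], [L → . f E f], [L' → . L] }  — shift
  I1: { [L' → L .] }  — accept
  I2: { [A → . E e], [E → . - A ,], [E → . E T], [E → . L - A], [E → . e], [L → . e A], [L → . f E f], [L → e . A] }  — shift
  I3: { [E → . - A ,], [E → . E T], [E → . L - A], [E → . e], [L → . e A], [L → . f E f], [L → f . E f] }  — shift
  I4: { [A → . E e], [E → - . A ,], [E → . - A ,], [E → . E T], [E → . L - A], [E → . e], [L → . e A], [L → . f E f] }  — shift
  I5: { [E → E . T], [L → f E . f], [T → . e A E], [T → . e A] }  — shift
  I6: { [E → L . - A] }  — shift
  I7: { [A → . E e], [E → . - A ,], [E → . E T], [E → . L - A], [E → . e], [E → e .], [L → . e A], [L → . f E f], [L → e . A] }  — shift, reduce
  I8: { [L → e A .] }  — reduce
  I9: { [A → E . e], [E → E . T], [T → . e A E], [T → . e A] }  — shift
  I10: { [E → E T .] }  — reduce
  I11: { [A → . E e], [A → E e .], [E → . - A ,], [E → . E T], [E → . L - A], [E → . e], [L → . e A], [L → . f E f], [T → e . A E], [T → e . A] }  — shift, reduce
  I12: { [E → . - A ,], [E → . E T], [E → . L - A], [E → . e], [L → . e A], [L → . f E f], [T → e A . E], [T → e A .] }  — shift, reduce
  I13: { [E → E . T], [T → . e A E], [T → . e A], [T → e A E .] }  — shift, reduce
  I14: { [A → . E e], [E → . - A ,], [E → . E T], [E → . L - A], [E → . e], [L → . e A], [L → . f E f], [T → e . A E], [T → e . A] }  — shift
  I15: { [A → . E e], [E → . - A ,], [E → . E T], [E → . L - A], [E → . e], [E → L - . A], [L → . e A], [L → . f E f] }  — shift
  I16: { [E → L - A .] }  — reduce
  I17: { [L → f E f .] }  — reduce
  I18: { [E → - A . ,] }  — shift
  I19: { [E → - A , .] }  — reduce

I7 contains reduce item [E → e .] and shift items [E → . - A ,], [E → . e], [L → . e A], [L → . f E f] — shift-reduce conflict.
I11 contains reduce item [A → E e .] and shift items [E → . - A ,], [E → . e], [L → . e A], [L → . f E f] — shift-reduce conflict.
I12 contains reduce item [T → e A .] and shift items [E → . - A ,], [E → . e], [L → . e A], [L → . f E f] — shift-reduce conflict.
I13 contains reduce item [T → e A E .] and shift items [T → . e A], [T → . e A E] — shift-reduce conflict.

Answer: Yes — I7: [E → e .] vs [E → . - A ,]; I11: [A → E e .] vs [E → . - A ,]; I12: [T → e A .] vs [E → . - A ,]; I13: [T → e A E .] vs [T → . e A]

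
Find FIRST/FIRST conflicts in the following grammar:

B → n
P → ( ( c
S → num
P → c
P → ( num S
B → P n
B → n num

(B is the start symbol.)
Yes. B → n / B → n num on { 'n' }; P → '(' '(' c / P → '(' num S on { '(' }

FIRST sets of the non-terminals at (or reachable through a nullable prefix from) the front of some alternative:
  FIRST(P) = { '(', 'c' }

Productions for B:
  B → n: FIRST = { 'n' }
  B → P n: FIRST = { '(', 'c' }
  B → n num: FIRST = { 'n' }
Productions for P:
  P → ( ( c: FIRST = { '(' }
  P → c: FIRST = { 'c' }
  P → ( num S: FIRST = { '(' }
S has only one production, so no FIRST/FIRST conflict is possible there.

Conflict for B: B → n and B → n num
  Overlap: { 'n' }
Conflict for P: P → ( ( c and P → ( num S
  Overlap: { '(' }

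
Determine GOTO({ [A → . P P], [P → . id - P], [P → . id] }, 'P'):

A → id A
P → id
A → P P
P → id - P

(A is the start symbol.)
GOTO(I, 'P') = CLOSURE({ [A → αX.β] : [A → α.Xβ] ∈ I, X = 'P' })

Items with dot before 'P', with the dot advanced:
  [A → . P P] → [A → P . P]
Closure of the advanced items:
  [A → P . P] has the dot before P: add [P → . id], [P → . id - P]

GOTO = { [A → P . P], [P → . id - P], [P → . id] }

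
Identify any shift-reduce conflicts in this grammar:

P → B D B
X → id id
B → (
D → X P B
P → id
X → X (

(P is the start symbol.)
No shift-reduce conflicts

Augment with P' → P and build the canonical LR(0) collection (I0 = CLOSURE({[P' → . P]}), then GOTO on every symbol after a dot until no new states appear). It has 13 states:
  I0: { [B → . (], [P → . B D B], [P → . id], [P' → . P] }  — shift
  I1: { [B → ( .] }  — reduce
  I2: { [D → . X P B], [P → B . D B], [X → . X (], [X → . id id] }  — shift
  I3: { [P' → P .] }  — accept
  I4: { [P → id .] }  — reduce
  I5: { [B → . (], [P → B D . B] }  — shift
  I6: { [B → . (], [D → X . P B], [P → . B D B], [P → . id], [X → X . (] }  — shift
  I7: { [X → id . id] }  — shift
  I8: { [X → id id .] }  — reduce
  I9: { [B → ( .], [X → X ( .] }  — 2 reduces
  I10: { [B → . (], [D → X P . B] }  — shift
  I11: { [D → X P B .] }  — reduce
  I12: { [P → B D B .] }  — reduce

No state contains both a complete item and a shift item.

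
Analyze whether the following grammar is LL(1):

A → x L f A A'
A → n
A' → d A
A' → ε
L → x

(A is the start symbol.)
Relevant sets:
  FOLLOW(A') = { $, 'd' }

For A:
  PREDICT(A → x L f A A') = { 'x' }
  PREDICT(A → n) = { 'n' }
For A':
  PREDICT(A' → d A) = { 'd' }
  PREDICT(A' → ε) = { $, 'd' }
L has a single production, so nothing to check there.

Conflict found: Predict set conflict for A': { 'd' }
The grammar is NOT LL(1).

Answer: No. Predict set conflict for A': { 'd' }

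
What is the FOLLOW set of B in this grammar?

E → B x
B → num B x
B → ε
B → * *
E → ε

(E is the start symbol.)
{ 'x' }

To compute FOLLOW(B), find every occurrence of B on a right-hand side N → α B β: add FIRST(β) \ {ε}, and if β is empty or nullable also add FOLLOW(N). Iterate to a fixed point.

In E → B x: B is followed by x, add FIRST(x) \ {ε} = { 'x' }
In B → num B x: B is followed by x, add FIRST(x) \ {ε} = { 'x' }

Taking the union: FOLLOW(B) = { 'x' }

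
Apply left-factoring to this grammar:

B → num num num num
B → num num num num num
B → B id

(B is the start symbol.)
Left-factoring transforms A → αβ₁ | αβ₂ into A → αA' and A' → β₁ | β₂
(α is the longest common prefix among the alternatives). Repeat until
no nonterminal has two alternatives with a common prefix.

Round 1: B has alternatives sharing prefix 'num num num num'. Introduce B': B → num num num num B'
  Add: B' → ε
  Add: B' → num

No remaining common prefixes — done.

Resulting grammar:
B → num num num num B'
B' → ε
B' → num
B → B id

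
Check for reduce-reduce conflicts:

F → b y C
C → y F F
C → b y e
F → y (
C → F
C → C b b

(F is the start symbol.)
A reduce-reduce conflict occurs when an LR(0) state has two complete items [A → α .] and [B → β .] — both call for a reduction, and with no lookahead the parser cannot choose between them.

Augment with F' → F and build the canonical LR(0) collection (I0 = CLOSURE({[F' → . F]}), then GOTO on every symbol after a dot until no new states appear). It has 16 states:
  I0: { [F → . b y C], [F → . y (], [F' → . F] }  — shift
  I1: { [F' → F .] }  — accept
  I2: { [F → b . y C] }  — shift
  I3: { [F → y . (] }  — shift
  I4: { [F → y ( .] }  — reduce
  I5: { [C → . C b b], [C → . F], [C → . b y e], [C → . y F F], [F → . b y C], [F → . y (], [F → b y . C] }  — shift
  I6: { [C → C . b b], [F → b y C .] }  — shift, reduce
  I7: { [C → F .] }  — reduce
  I8: { [C → b . y e], [F → b . y C] }  — shift
  I9: { [C → y . F F], [F → . b y C], [F → . y (], [F → y . (] }  — shift
  I10: { [C → y F . F], [F → . b y C], [F → . y (] }  — shift
  I11: { [C → y F F .] }  — reduce
  I12: { [C → . C b b], [C → . F], [C → . b y e], [C → . y F F], [C → b y . e], [F → . b y C], [F → . y (], [F → b y . C] }  — shift
  I13: { [C → b y e .] }  — reduce
  I14: { [C → C b . b] }  — shift
  I15: { [C → C b b .] }  — reduce

No state contains more than one complete item.

Answer: No reduce-reduce conflicts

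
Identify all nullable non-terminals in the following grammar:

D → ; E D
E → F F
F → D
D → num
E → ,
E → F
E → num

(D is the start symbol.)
None

A non-terminal is nullable if it can derive ε (the empty string): either it has an ε-production, or it has a production whose right-hand side consists entirely of nullable non-terminals.

There are no ε-productions, so no non-terminal can derive ε.
No non-terminals are nullable.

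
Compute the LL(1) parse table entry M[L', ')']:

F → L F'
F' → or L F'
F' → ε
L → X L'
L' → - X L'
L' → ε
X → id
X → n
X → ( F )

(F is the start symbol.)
L' → ε

To find M[L', ')'], we find productions for L' where ')' is in the predict set (PREDICT(N → α) = (FIRST(α) \ {ε}) ∪ (FOLLOW(N) if α ⇒* ε)).

Relevant sets:
  FOLLOW(L') = { $, ')', 'or' }

L' → - X L': PREDICT = { '-' }
L' → ε: PREDICT = { $, ')', 'or' }
  ')' is in predict set, so this production goes in M[L', ')']

M[L', ')'] = L' → ε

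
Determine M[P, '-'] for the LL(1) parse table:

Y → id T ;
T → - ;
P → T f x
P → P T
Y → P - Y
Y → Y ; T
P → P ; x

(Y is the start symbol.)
P → T f x, P → P T, P → P ; x

To find M[P, '-'], we find productions for P where '-' is in the predict set (PREDICT(N → α) = (FIRST(α) \ {ε}) ∪ (FOLLOW(N) if α ⇒* ε)).

Relevant sets:
  FIRST(T) = { '-' }
  FIRST(P) = { '-' }

P → T f x: PREDICT = { '-' }
  '-' is in predict set, so this production goes in M[P, '-']
P → P T: PREDICT = { '-' }
  '-' is in predict set, so this production goes in M[P, '-']
P → P ; x: PREDICT = { '-' }
  '-' is in predict set, so this production goes in M[P, '-']

M[P, '-'] = P → T f x, P → P T, P → P ; x  (a multiply-defined cell — the grammar is not LL(1))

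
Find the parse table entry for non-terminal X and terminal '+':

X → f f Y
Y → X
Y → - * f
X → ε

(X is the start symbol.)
Empty (error entry)

To find M[X, '+'], we find productions for X where '+' is in the predict set (PREDICT(N → α) = (FIRST(α) \ {ε}) ∪ (FOLLOW(N) if α ⇒* ε)).

Relevant sets:
  FOLLOW(X) = { $ }

X → f f Y: PREDICT = { 'f' }
X → ε: PREDICT = { $ }

M[X, '+'] is empty (no production applies)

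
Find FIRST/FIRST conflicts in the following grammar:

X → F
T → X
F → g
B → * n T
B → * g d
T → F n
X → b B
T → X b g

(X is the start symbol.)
FIRST sets of the non-terminals at (or reachable through a nullable prefix from) the front of some alternative:
  FIRST(F) = { 'g' }
  FIRST(X) = { 'b', 'g' }

Productions for X:
  X → F: FIRST = { 'g' }
  X → b B: FIRST = { 'b' }
Productions for T:
  T → X: FIRST = { 'b', 'g' }
  T → F n: FIRST = { 'g' }
  T → X b g: FIRST = { 'b', 'g' }
Productions for B:
  B → * n T: FIRST = { '*' }
  B → * g d: FIRST = { '*' }
F has only one production, so no FIRST/FIRST conflict is possible there.

Conflict for T: T → X and T → F n
  Overlap: { 'g' }
Conflict for T: T → X and T → X b g
  Overlap: { 'b', 'g' }
Conflict for T: T → F n and T → X b g
  Overlap: { 'g' }
Conflict for B: B → * n T and B → * g d
  Overlap: { '*' }

Answer: Yes. T → X / T → F n on { 'g' }; T → X / T → X b g on { 'b', 'g' }; T → F n / T → X b g on { 'g' }; B → '*' n T / B → '*' g d on { '*' }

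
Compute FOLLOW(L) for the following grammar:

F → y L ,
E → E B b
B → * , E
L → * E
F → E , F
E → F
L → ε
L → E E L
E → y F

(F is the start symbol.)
{ ',' }

To compute FOLLOW(L), find every occurrence of L on a right-hand side N → α L β: add FIRST(β) \ {ε}, and if β is empty or nullable also add FOLLOW(N). Iterate to a fixed point.

In F → y L ,: L is followed by ',', add FIRST(',') \ {ε} = { ',' }
In L → E E L: L is at the end; this adds FOLLOW(L) to itself — nothing new

Taking the union: FOLLOW(L) = { ',' }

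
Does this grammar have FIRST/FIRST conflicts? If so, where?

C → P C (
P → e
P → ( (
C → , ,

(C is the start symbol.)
A FIRST/FIRST conflict occurs when two productions N → α and N → β for the same non-terminal have FIRST(α) ∩ FIRST(β) ≠ ∅ (with ε ∈ FIRST of a nullable right-hand side, so two nullable alternatives also conflict).

FIRST sets of the non-terminals at (or reachable through a nullable prefix from) the front of some alternative:
  FIRST(P) = { '(', 'e' }

Productions for C:
  C → P C (: FIRST = { '(', 'e' }
  C → , ,: FIRST = { ',' }
Productions for P:
  P → e: FIRST = { 'e' }
  P → ( (: FIRST = { '(' }

All alternatives of each non-terminal have pairwise disjoint FIRST sets.

Answer: No FIRST/FIRST conflicts.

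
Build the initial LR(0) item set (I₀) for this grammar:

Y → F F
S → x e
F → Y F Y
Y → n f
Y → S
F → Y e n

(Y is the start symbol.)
{ [F → . Y F Y], [F → . Y e n], [S → . x e], [Y → . F F], [Y → . S], [Y → . n f], [Y' → . Y] }

First, augment the grammar with Y' → Y
I₀ = CLOSURE({ [Y' → . Y] }):
  [Y' → . Y] has the dot before Y: add [Y → . F F], [Y → . n f], [Y → . S]
  [Y → . F F] has the dot before F: add [F → . Y F Y], [F → . Y e n]
  [Y → . S] has the dot before S: add [S → . x e]
No further items can be added.

I₀ = { [F → . Y F Y], [F → . Y e n], [S → . x e], [Y → . F F], [Y → . S], [Y → . n f], [Y' → . Y] }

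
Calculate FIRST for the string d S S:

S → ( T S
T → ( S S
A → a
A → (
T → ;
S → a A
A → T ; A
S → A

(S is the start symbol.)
{ 'd' }

To compute FIRST(d S S), process the symbols left to right:
Symbol d is a terminal. Add 'd' and stop.
FIRST(d S S) = { 'd' }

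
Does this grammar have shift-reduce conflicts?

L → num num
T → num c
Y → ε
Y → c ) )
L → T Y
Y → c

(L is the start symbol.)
A shift-reduce conflict occurs when an LR(0) state has both:
  - a complete (reduce) item [A → α .] (dot at the end), and
  - a shift item [B → β . c γ] (dot before a terminal).

Augment with L' → L and build the canonical LR(0) collection (I0 = CLOSURE({[L' → . L]}), then GOTO on every symbol after a dot until no new states appear). It has 10 states:
  I0: { [L → . T Y], [L → . num num], [L' → . L], [T → . num c] }  — shift
  I1: { [L' → L .] }  — accept
  I2: { [L → T . Y], [Y → . c ) )], [Y → . c], [Y → .] }  — shift, reduce
  I3: { [L → num . num], [T → num . c] }  — shift
  I4: { [T → num c .] }  — reduce
  I5: { [L → num num .] }  — reduce
  I6: { [L → T Y .] }  — reduce
  I7: { [Y → c . ) )], [Y → c .] }  — shift, reduce
  I8: { [Y → c ) . )] }  — shift
  I9: { [Y → c ) ) .] }  — reduce

I2 contains reduce item [Y → .] and shift items [Y → . c], [Y → . c ) )] — shift-reduce conflict.
I7 contains reduce item [Y → c .] and shift item [Y → c . ) )] — shift-reduce conflict.

Answer: Yes — I2: [Y → .] vs [Y → . c]; I7: [Y → c .] vs [Y → c . ) )]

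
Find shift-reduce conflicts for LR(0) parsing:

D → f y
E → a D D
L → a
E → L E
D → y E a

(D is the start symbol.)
Augment with D' → D and build the canonical LR(0) collection (I0 = CLOSURE({[D' → . D]}), then GOTO on every symbol after a dot until no new states appear). It has 12 states:
  I0: { [D → . f y], [D → . y E a], [D' → . D] }  — shift
  I1: { [D' → D .] }  — accept
  I2: { [D → f . y] }  — shift
  I3: { [D → y . E a], [E → . L E], [E → . a D D], [L → . a] }  — shift
  I4: { [D → y E . a] }  — shift
  I5: { [E → . L E], [E → . a D D], [E → L . E], [L → . a] }  — shift
  I6: { [D → . f y], [D → . y E a], [E → a . D D], [L → a .] }  — shift, reduce
  I7: { [D → . f y], [D → . y E a], [E → a D . D] }  — shift
  I8: { [E → a D D .] }  — reduce
  I9: { [E → L E .] }  — reduce
  I10: { [D → y E a .] }  — reduce
  I11: { [D → f y .] }  — reduce

I6 contains reduce item [L → a .] and shift items [D → . f y], [D → . y E a] — shift-reduce conflict.

Answer: Yes — I6: [L → a .] vs [D → . f y]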